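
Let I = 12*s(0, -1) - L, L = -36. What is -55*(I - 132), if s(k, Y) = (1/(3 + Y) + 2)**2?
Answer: 1155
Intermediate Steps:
s(k, Y) = (2 + 1/(3 + Y))**2
I = 111 (I = 12*((7 + 2*(-1))**2/(3 - 1)**2) - 1*(-36) = 12*((7 - 2)**2/2**2) + 36 = 12*((1/4)*5**2) + 36 = 12*((1/4)*25) + 36 = 12*(25/4) + 36 = 75 + 36 = 111)
-55*(I - 132) = -55*(111 - 132) = -55*(-21) = 1155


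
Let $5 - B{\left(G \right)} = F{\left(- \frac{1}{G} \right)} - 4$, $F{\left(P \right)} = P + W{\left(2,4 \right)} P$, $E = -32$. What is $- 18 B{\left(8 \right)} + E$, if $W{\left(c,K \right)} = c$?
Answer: $- \frac{803}{4} \approx -200.75$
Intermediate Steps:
$F{\left(P \right)} = 3 P$ ($F{\left(P \right)} = P + 2 P = 3 P$)
$B{\left(G \right)} = 9 + \frac{3}{G}$ ($B{\left(G \right)} = 5 - \left(3 \left(- \frac{1}{G}\right) - 4\right) = 5 - \left(- \frac{3}{G} - 4\right) = 5 - \left(-4 - \frac{3}{G}\right) = 5 + \left(4 + \frac{3}{G}\right) = 9 + \frac{3}{G}$)
$- 18 B{\left(8 \right)} + E = - 18 \left(9 + \frac{3}{8}\right) - 32 = \left(-18\right) \frac{75}{8} - 32 = - \frac{675}{4} - 32 = - \frac{803}{4}$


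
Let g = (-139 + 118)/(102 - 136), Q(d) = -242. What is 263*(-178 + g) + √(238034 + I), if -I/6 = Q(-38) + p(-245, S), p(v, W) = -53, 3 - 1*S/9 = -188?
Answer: -1586153/34 + 2*√59951 ≈ -46162.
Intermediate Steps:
S = 1719 (S = 27 - 9*(-188) = 27 + 1692 = 1719)
g = 21/34 (g = -21/(-34) = -21*(-1/34) = 21/34 ≈ 0.61765)
I = 1770 (I = -6*(-242 - 53) = -6*(-295) = 1770)
263*(-178 + g) + √(238034 + I) = 263*(-178 + 21/34) + √(238034 + 1770) = 263*(-6031/34) + √239804 = -1586153/34 + 2*√59951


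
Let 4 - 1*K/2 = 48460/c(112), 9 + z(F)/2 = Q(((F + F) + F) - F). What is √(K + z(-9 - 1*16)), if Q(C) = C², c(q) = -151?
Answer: 3*√14267990/151 ≈ 75.046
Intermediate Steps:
z(F) = -18 + 8*F² (z(F) = -18 + 2*(((F + F) + F) - F)² = -18 + 2*((2*F + F) - F)² = -18 + 2*(3*F - F)² = -18 + 2*(2*F)² = -18 + 2*(4*F²) = -18 + 8*F²)
K = 98128/151 (K = 8 - 96920/(-151) = 8 - 96920*(-1)/151 = 8 - 2*(-48460/151) = 8 + 96920/151 = 98128/151 ≈ 649.85)
√(K + z(-9 - 1*16)) = √(98128/151 + (-18 + 8*(-9 - 1*16)²)) = √(98128/151 + (-18 + 8*(-9 - 16)²)) = √(98128/151 + (-18 + 8*(-25)²)) = √(98128/151 + (-18 + 8*625)) = √(98128/151 + (-18 + 5000)) = √(98128/151 + 4982) = √(850410/151) = 3*√14267990/151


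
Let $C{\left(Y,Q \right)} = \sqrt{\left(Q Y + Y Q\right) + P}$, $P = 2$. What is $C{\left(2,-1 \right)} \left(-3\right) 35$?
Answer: $- 105 i \sqrt{2} \approx - 148.49 i$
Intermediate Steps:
$C{\left(Y,Q \right)} = \sqrt{2 + 2 Q Y}$ ($C{\left(Y,Q \right)} = \sqrt{\left(Q Y + Y Q\right) + 2} = \sqrt{\left(Q Y + Q Y\right) + 2} = \sqrt{2 Q Y + 2} = \sqrt{2 + 2 Q Y}$)
$C{\left(2,-1 \right)} \left(-3\right) 35 = \sqrt{2 + 2 \left(-1\right) 2} \left(-3\right) 35 = \sqrt{2 - 4} \left(-3\right) 35 = \sqrt{-2} \left(-3\right) 35 = i \sqrt{2} \left(-3\right) 35 = - 3 i \sqrt{2} \cdot 35 = - 105 i \sqrt{2}$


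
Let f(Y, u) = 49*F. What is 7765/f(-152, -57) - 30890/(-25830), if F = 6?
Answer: 998341/36162 ≈ 27.607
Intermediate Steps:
f(Y, u) = 294 (f(Y, u) = 49*6 = 294)
7765/f(-152, -57) - 30890/(-25830) = 7765/294 - 30890/(-25830) = 7765*(1/294) - 30890*(-1/25830) = 7765/294 + 3089/2583 = 998341/36162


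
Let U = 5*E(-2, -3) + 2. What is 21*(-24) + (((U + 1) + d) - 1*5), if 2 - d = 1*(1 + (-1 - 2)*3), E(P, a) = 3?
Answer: -481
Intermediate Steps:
d = 10 (d = 2 - (1 + (-1 - 2)*3) = 2 - (1 - 3*3) = 2 - (1 - 9) = 2 - (-8) = 2 - 1*(-8) = 2 + 8 = 10)
U = 17 (U = 5*3 + 2 = 15 + 2 = 17)
21*(-24) + (((U + 1) + d) - 1*5) = 21*(-24) + (((17 + 1) + 10) - 1*5) = -504 + ((18 + 10) - 5) = -504 + (28 - 5) = -504 + 23 = -481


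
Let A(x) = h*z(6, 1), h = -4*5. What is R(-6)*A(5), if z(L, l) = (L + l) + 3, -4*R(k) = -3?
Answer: -150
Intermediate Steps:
R(k) = ¾ (R(k) = -¼*(-3) = ¾)
z(L, l) = 3 + L + l
h = -20
A(x) = -200 (A(x) = -20*(3 + 6 + 1) = -20*10 = -200)
R(-6)*A(5) = (¾)*(-200) = -150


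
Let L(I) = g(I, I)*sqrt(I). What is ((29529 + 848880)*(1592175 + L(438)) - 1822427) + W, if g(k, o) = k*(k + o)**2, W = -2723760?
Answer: 1398576303388 + 295242653335392*sqrt(438) ≈ 6.1804e+15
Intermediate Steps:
L(I) = 4*I**(7/2) (L(I) = (I*(I + I)**2)*sqrt(I) = (I*(2*I)**2)*sqrt(I) = (I*(4*I**2))*sqrt(I) = (4*I**3)*sqrt(I) = 4*I**(7/2))
((29529 + 848880)*(1592175 + L(438)) - 1822427) + W = ((29529 + 848880)*(1592175 + 4*438**(7/2)) - 1822427) - 2723760 = (878409*(1592175 + 4*(84027672*sqrt(438))) - 1822427) - 2723760 = (878409*(1592175 + 336110688*sqrt(438)) - 1822427) - 2723760 = ((1398580849575 + 295242653335392*sqrt(438)) - 1822427) - 2723760 = (1398579027148 + 295242653335392*sqrt(438)) - 2723760 = 1398576303388 + 295242653335392*sqrt(438)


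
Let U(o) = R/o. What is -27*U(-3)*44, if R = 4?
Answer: 1584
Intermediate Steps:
U(o) = 4/o
-27*U(-3)*44 = -108/(-3)*44 = -108*(-1)/3*44 = -27*(-4/3)*44 = 36*44 = 1584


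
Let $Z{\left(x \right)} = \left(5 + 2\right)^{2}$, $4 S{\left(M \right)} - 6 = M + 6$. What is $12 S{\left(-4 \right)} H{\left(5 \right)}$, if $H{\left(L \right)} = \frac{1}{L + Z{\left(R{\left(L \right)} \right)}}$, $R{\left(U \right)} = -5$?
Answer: $\frac{4}{9} \approx 0.44444$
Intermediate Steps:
$S{\left(M \right)} = 3 + \frac{M}{4}$ ($S{\left(M \right)} = \frac{3}{2} + \frac{M + 6}{4} = \frac{3}{2} + \frac{6 + M}{4} = \frac{3}{2} + \left(\frac{3}{2} + \frac{M}{4}\right) = 3 + \frac{M}{4}$)
$Z{\left(x \right)} = 49$ ($Z{\left(x \right)} = 7^{2} = 49$)
$H{\left(L \right)} = \frac{1}{49 + L}$ ($H{\left(L \right)} = \frac{1}{L + 49} = \frac{1}{49 + L}$)
$12 S{\left(-4 \right)} H{\left(5 \right)} = \frac{12 \left(3 + \frac{1}{4} \left(-4\right)\right)}{49 + 5} = \frac{12 \left(3 - 1\right)}{54} = 12 \cdot 2 \cdot \frac{1}{54} = 24 \cdot \frac{1}{54} = \frac{4}{9}$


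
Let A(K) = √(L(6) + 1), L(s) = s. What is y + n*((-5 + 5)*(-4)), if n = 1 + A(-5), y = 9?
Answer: 9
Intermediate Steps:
A(K) = √7 (A(K) = √(6 + 1) = √7)
n = 1 + √7 ≈ 3.6458
y + n*((-5 + 5)*(-4)) = 9 + (1 + √7)*((-5 + 5)*(-4)) = 9 + (1 + √7)*(0*(-4)) = 9 + (1 + √7)*0 = 9 + 0 = 9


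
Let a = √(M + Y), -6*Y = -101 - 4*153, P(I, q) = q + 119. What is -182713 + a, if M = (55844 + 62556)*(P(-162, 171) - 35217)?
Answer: -182713 + I*√148872840522/6 ≈ -1.8271e+5 + 64307.0*I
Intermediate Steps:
P(I, q) = 119 + q
Y = 713/6 (Y = -(-101 - 4*153)/6 = -(-101 - 612)/6 = -⅙*(-713) = 713/6 ≈ 118.83)
M = -4135356800 (M = (55844 + 62556)*((119 + 171) - 35217) = 118400*(290 - 35217) = 118400*(-34927) = -4135356800)
a = I*√148872840522/6 (a = √(-4135356800 + 713/6) = √(-24812140087/6) = I*√148872840522/6 ≈ 64307.0*I)
-182713 + a = -182713 + I*√148872840522/6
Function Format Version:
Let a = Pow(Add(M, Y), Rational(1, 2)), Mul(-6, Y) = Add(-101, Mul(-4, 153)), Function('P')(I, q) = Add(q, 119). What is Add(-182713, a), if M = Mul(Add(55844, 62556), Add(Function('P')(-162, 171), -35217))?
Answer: Add(-182713, Mul(Rational(1, 6), I, Pow(148872840522, Rational(1, 2)))) ≈ Add(-1.8271e+5, Mul(64307., I))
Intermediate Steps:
Function('P')(I, q) = Add(119, q)
Y = Rational(713, 6) (Y = Mul(Rational(-1, 6), Add(-101, Mul(-4, 153))) = Mul(Rational(-1, 6), Add(-101, -612)) = Mul(Rational(-1, 6), -713) = Rational(713, 6) ≈ 118.83)
M = -4135356800 (M = Mul(Add(55844, 62556), Add(Add(119, 171), -35217)) = Mul(118400, Add(290, -35217)) = Mul(118400, -34927) = -4135356800)
a = Mul(Rational(1, 6), I, Pow(148872840522, Rational(1, 2))) (a = Pow(Add(-4135356800, Rational(713, 6)), Rational(1, 2)) = Pow(Rational(-24812140087, 6), Rational(1, 2)) = Mul(Rational(1, 6), I, Pow(148872840522, Rational(1, 2))) ≈ Mul(64307., I))
Add(-182713, a) = Add(-182713, Mul(Rational(1, 6), I, Pow(148872840522, Rational(1, 2))))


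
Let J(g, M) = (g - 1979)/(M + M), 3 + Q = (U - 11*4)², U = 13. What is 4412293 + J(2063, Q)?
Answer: 2113488368/479 ≈ 4.4123e+6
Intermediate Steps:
Q = 958 (Q = -3 + (13 - 11*4)² = -3 + (13 - 44)² = -3 + (-31)² = -3 + 961 = 958)
J(g, M) = (-1979 + g)/(2*M) (J(g, M) = (-1979 + g)/((2*M)) = (-1979 + g)*(1/(2*M)) = (-1979 + g)/(2*M))
4412293 + J(2063, Q) = 4412293 + (½)*(-1979 + 2063)/958 = 4412293 + (½)*(1/958)*84 = 4412293 + 21/479 = 2113488368/479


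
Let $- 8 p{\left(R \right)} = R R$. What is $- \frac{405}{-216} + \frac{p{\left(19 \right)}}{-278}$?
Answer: $\frac{4531}{2224} \approx 2.0373$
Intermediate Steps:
$p{\left(R \right)} = - \frac{R^{2}}{8}$ ($p{\left(R \right)} = - \frac{R R}{8} = - \frac{R^{2}}{8}$)
$- \frac{405}{-216} + \frac{p{\left(19 \right)}}{-278} = - \frac{405}{-216} + \frac{\left(- \frac{1}{8}\right) 19^{2}}{-278} = \left(-405\right) \left(- \frac{1}{216}\right) + \left(- \frac{1}{8}\right) 361 \left(- \frac{1}{278}\right) = \frac{15}{8} - - \frac{361}{2224} = \frac{15}{8} + \frac{361}{2224} = \frac{4531}{2224}$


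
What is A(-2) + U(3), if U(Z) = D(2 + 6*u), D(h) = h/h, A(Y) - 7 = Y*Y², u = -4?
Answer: 0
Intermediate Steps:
A(Y) = 7 + Y³ (A(Y) = 7 + Y*Y² = 7 + Y³)
D(h) = 1
U(Z) = 1
A(-2) + U(3) = (7 + (-2)³) + 1 = (7 - 8) + 1 = -1 + 1 = 0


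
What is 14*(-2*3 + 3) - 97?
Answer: -139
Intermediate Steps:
14*(-2*3 + 3) - 97 = 14*(-6 + 3) - 97 = 14*(-3) - 97 = -42 - 97 = -139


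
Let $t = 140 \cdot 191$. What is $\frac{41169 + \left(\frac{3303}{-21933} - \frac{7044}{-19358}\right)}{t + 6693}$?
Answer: $\frac{971087999108}{788608343059} \approx 1.2314$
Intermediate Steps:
$t = 26740$
$\frac{41169 + \left(\frac{3303}{-21933} - \frac{7044}{-19358}\right)}{t + 6693} = \frac{41169 + \left(\frac{3303}{-21933} - \frac{7044}{-19358}\right)}{26740 + 6693} = \frac{41169 + \left(3303 \left(- \frac{1}{21933}\right) - - \frac{3522}{9679}\right)}{33433} = \left(41169 + \left(- \frac{367}{2437} + \frac{3522}{9679}\right)\right) \frac{1}{33433} = \left(41169 + \frac{5030921}{23587723}\right) \frac{1}{33433} = \frac{971087999108}{23587723} \cdot \frac{1}{33433} = \frac{971087999108}{788608343059}$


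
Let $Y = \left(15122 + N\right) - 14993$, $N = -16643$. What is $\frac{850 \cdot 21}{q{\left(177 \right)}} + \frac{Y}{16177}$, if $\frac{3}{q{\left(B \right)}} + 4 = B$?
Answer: $\frac{16651778436}{16177} \approx 1.0293 \cdot 10^{6}$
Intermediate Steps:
$q{\left(B \right)} = \frac{3}{-4 + B}$
$Y = -16514$ ($Y = \left(15122 - 16643\right) - 14993 = -1521 - 14993 = -16514$)
$\frac{850 \cdot 21}{q{\left(177 \right)}} + \frac{Y}{16177} = \frac{850 \cdot 21}{3 \frac{1}{-4 + 177}} - \frac{16514}{16177} = \frac{17850}{3 \cdot \frac{1}{173}} - \frac{16514}{16177} = \frac{17850}{\frac{3}{173}} - \frac{16514}{16177} = 17850 \cdot \frac{173}{3} - \frac{16514}{16177} = 1029350 - \frac{16514}{16177} = \frac{16651778436}{16177}$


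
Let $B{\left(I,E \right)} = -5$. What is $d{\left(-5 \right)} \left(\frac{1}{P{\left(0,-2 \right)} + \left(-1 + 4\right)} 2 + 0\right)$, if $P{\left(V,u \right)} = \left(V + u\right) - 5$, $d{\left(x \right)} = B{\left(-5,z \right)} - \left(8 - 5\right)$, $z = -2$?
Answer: $4$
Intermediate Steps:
$d{\left(x \right)} = -8$ ($d{\left(x \right)} = -5 - \left(8 - 5\right) = -5 - 3 = -8$)
$P{\left(V,u \right)} = -5 + V + u$
$d{\left(-5 \right)} \left(\frac{1}{P{\left(0,-2 \right)} + \left(-1 + 4\right)} 2 + 0\right) = - 8 \left(\frac{1}{\left(-5 + 0 - 2\right) + \left(-1 + 4\right)} 2 + 0\right) = - 8 \left(\frac{1}{-7 + 3} \cdot 2 + 0\right) = - 8 \left(\frac{1}{-4} \cdot 2 + 0\right) = - 8 \left(\left(- \frac{1}{4}\right) 2 + 0\right) = - 8 \left(- \frac{1}{2} + 0\right) = \left(-8\right) \left(- \frac{1}{2}\right) = 4$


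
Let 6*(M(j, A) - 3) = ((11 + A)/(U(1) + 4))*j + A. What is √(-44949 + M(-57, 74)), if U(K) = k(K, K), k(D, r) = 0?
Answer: I*√6499518/12 ≈ 212.45*I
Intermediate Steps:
U(K) = 0
M(j, A) = 3 + A/6 + j*(11/4 + A/4)/6 (M(j, A) = 3 + (((11 + A)/(0 + 4))*j + A)/6 = 3 + (((11 + A)/4)*j + A)/6 = 3 + (((11 + A)*(¼))*j + A)/6 = 3 + ((11/4 + A/4)*j + A)/6 = 3 + (j*(11/4 + A/4) + A)/6 = 3 + (A + j*(11/4 + A/4))/6 = 3 + (A/6 + j*(11/4 + A/4)/6) = 3 + A/6 + j*(11/4 + A/4)/6)
√(-44949 + M(-57, 74)) = √(-44949 + (3 + (⅙)*74 + (11/24)*(-57) + (1/24)*74*(-57))) = √(-44949 + (3 + 37/3 - 209/8 - 703/4)) = √(-44949 - 4477/24) = √(-1083253/24) = I*√6499518/12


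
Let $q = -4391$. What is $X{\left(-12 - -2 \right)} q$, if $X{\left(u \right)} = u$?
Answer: $43910$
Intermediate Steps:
$X{\left(-12 - -2 \right)} q = \left(-12 - -2\right) \left(-4391\right) = \left(-12 + 2\right) \left(-4391\right) = \left(-10\right) \left(-4391\right) = 43910$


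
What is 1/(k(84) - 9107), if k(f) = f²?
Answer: -1/2051 ≈ -0.00048757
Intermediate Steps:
1/(k(84) - 9107) = 1/(84² - 9107) = 1/(7056 - 9107) = 1/(-2051) = -1/2051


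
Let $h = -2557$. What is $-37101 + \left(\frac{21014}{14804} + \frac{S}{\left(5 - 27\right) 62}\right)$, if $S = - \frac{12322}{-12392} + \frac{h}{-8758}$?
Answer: $- \frac{5081463610587187465}{136968219326576} \approx -37100.0$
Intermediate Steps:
$S = \frac{34900605}{27132284}$ ($S = - \frac{12322}{-12392} - \frac{2557}{-8758} = \left(-12322\right) \left(- \frac{1}{12392}\right) - - \frac{2557}{8758} = \frac{6161}{6196} + \frac{2557}{8758} = \frac{34900605}{27132284} \approx 1.2863$)
$-37101 + \left(\frac{21014}{14804} + \frac{S}{\left(5 - 27\right) 62}\right) = -37101 + \left(\frac{21014}{14804} + \frac{34900605}{27132284 \left(5 - 27\right) 62}\right) = -37101 + \left(21014 \cdot \frac{1}{14804} + \frac{34900605}{27132284 \left(\left(-22\right) 62\right)}\right) = -37101 + \left(\frac{10507}{7402} + \frac{34900605}{27132284 \left(-1364\right)}\right) = -37101 + \left(\frac{10507}{7402} + \frac{34900605}{27132284} \left(- \frac{1}{1364}\right)\right) = -37101 + \left(\frac{10507}{7402} - \frac{34900605}{37008435376}\right) = -37101 + \frac{194294648108711}{136968219326576} = - \frac{5081463610587187465}{136968219326576}$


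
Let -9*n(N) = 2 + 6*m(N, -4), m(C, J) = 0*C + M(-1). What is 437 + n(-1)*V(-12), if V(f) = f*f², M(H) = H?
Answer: -331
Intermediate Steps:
V(f) = f³
m(C, J) = -1 (m(C, J) = 0*C - 1 = 0 - 1 = -1)
n(N) = 4/9 (n(N) = -(2 + 6*(-1))/9 = -(2 - 6)/9 = -⅑*(-4) = 4/9)
437 + n(-1)*V(-12) = 437 + (4/9)*(-12)³ = 437 + (4/9)*(-1728) = 437 - 768 = -331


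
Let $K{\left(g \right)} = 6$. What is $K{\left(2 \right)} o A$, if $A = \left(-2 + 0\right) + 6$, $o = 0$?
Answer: $0$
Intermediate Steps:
$A = 4$ ($A = -2 + 6 = 4$)
$K{\left(2 \right)} o A = 6 \cdot 0 \cdot 4 = 0 \cdot 4 = 0$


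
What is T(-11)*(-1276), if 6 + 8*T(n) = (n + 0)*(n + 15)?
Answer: 7975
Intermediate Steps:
T(n) = -3/4 + n*(15 + n)/8 (T(n) = -3/4 + ((n + 0)*(n + 15))/8 = -3/4 + (n*(15 + n))/8 = -3/4 + n*(15 + n)/8)
T(-11)*(-1276) = (-3/4 + (1/8)*(-11)**2 + (15/8)*(-11))*(-1276) = (-3/4 + (1/8)*121 - 165/8)*(-1276) = (-3/4 + 121/8 - 165/8)*(-1276) = -25/4*(-1276) = 7975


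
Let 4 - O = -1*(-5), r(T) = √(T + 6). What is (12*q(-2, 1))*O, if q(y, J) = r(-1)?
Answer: -12*√5 ≈ -26.833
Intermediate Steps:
r(T) = √(6 + T)
O = -1 (O = 4 - (-1)*(-5) = 4 - 1*5 = 4 - 5 = -1)
q(y, J) = √5 (q(y, J) = √(6 - 1) = √5)
(12*q(-2, 1))*O = (12*√5)*(-1) = -12*√5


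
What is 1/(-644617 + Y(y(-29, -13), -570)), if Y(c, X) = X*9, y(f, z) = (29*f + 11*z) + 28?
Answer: -1/649747 ≈ -1.5391e-6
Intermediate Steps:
y(f, z) = 28 + 11*z + 29*f (y(f, z) = (11*z + 29*f) + 28 = 28 + 11*z + 29*f)
Y(c, X) = 9*X
1/(-644617 + Y(y(-29, -13), -570)) = 1/(-644617 + 9*(-570)) = 1/(-644617 - 5130) = 1/(-649747) = -1/649747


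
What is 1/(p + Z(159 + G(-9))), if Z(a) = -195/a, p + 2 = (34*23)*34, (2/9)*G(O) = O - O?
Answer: 53/1408993 ≈ 3.7616e-5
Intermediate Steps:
G(O) = 0 (G(O) = 9*(O - O)/2 = (9/2)*0 = 0)
p = 26586 (p = -2 + (34*23)*34 = -2 + 782*34 = -2 + 26588 = 26586)
1/(p + Z(159 + G(-9))) = 1/(26586 - 195/(159 + 0)) = 1/(26586 - 195/159) = 1/(26586 - 195*1/159) = 1/(26586 - 65/53) = 1/(1408993/53) = 53/1408993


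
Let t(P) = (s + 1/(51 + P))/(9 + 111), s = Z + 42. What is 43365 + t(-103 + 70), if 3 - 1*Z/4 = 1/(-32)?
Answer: 374677501/8640 ≈ 43365.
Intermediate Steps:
Z = 97/8 (Z = 12 - 4/(-32) = 12 - 4*(-1/32) = 12 + ⅛ = 97/8 ≈ 12.125)
s = 433/8 (s = 97/8 + 42 = 433/8 ≈ 54.125)
t(P) = 433/960 + 1/(120*(51 + P)) (t(P) = (433/8 + 1/(51 + P))/(9 + 111) = (433/8 + 1/(51 + P))/120 = (433/8 + 1/(51 + P))*(1/120) = 433/960 + 1/(120*(51 + P)))
43365 + t(-103 + 70) = 43365 + (22091 + 433*(-103 + 70))/(960*(51 + (-103 + 70))) = 43365 + (22091 + 433*(-33))/(960*(51 - 33)) = 43365 + (1/960)*(22091 - 14289)/18 = 43365 + (1/960)*(1/18)*7802 = 43365 + 3901/8640 = 374677501/8640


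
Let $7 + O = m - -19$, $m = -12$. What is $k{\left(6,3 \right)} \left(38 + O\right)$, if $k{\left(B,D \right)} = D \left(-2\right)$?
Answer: $-228$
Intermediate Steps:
$k{\left(B,D \right)} = - 2 D$
$O = 0$ ($O = -7 - -7 = -7 + \left(-12 + 19\right) = -7 + 7 = 0$)
$k{\left(6,3 \right)} \left(38 + O\right) = \left(-2\right) 3 \left(38 + 0\right) = \left(-6\right) 38 = -228$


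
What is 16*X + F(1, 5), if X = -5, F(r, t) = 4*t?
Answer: -60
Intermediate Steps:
16*X + F(1, 5) = 16*(-5) + 4*5 = -80 + 20 = -60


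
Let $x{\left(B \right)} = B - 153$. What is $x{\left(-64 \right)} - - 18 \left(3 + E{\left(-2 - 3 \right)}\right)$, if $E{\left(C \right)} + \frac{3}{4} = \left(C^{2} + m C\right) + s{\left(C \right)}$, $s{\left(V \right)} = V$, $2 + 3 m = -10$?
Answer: $\frac{1087}{2} \approx 543.5$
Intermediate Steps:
$m = -4$ ($m = - \frac{2}{3} + \frac{1}{3} \left(-10\right) = - \frac{2}{3} - \frac{10}{3} = -4$)
$x{\left(B \right)} = -153 + B$
$E{\left(C \right)} = - \frac{3}{4} + C^{2} - 3 C$ ($E{\left(C \right)} = - \frac{3}{4} + \left(\left(C^{2} - 4 C\right) + C\right) = - \frac{3}{4} + \left(C^{2} - 3 C\right) = - \frac{3}{4} + C^{2} - 3 C$)
$x{\left(-64 \right)} - - 18 \left(3 + E{\left(-2 - 3 \right)}\right) = \left(-153 - 64\right) - - 18 \left(3 - \left(\frac{3}{4} - \left(-2 - 3\right)^{2} + 3 \left(-2 - 3\right)\right)\right) = -217 - - 18 \left(3 - \left(\frac{3}{4} - \left(-2 - 3\right)^{2} + 3 \left(-2 - 3\right)\right)\right) = -217 - - 18 \left(3 - \left(- \frac{57}{4} - 25\right)\right) = -217 - - 18 \left(3 + \left(- \frac{3}{4} + 25 + 15\right)\right) = -217 - - 18 \left(3 + \frac{157}{4}\right) = -217 - \left(-18\right) \frac{169}{4} = -217 - - \frac{1521}{2} = -217 + \frac{1521}{2} = \frac{1087}{2}$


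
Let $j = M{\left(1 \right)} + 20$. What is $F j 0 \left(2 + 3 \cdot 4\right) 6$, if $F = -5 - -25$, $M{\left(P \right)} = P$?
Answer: $0$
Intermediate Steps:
$j = 21$ ($j = 1 + 20 = 21$)
$F = 20$ ($F = -5 + 25 = 20$)
$F j 0 \left(2 + 3 \cdot 4\right) 6 = 20 \cdot 21 \cdot 0 \left(2 + 3 \cdot 4\right) 6 = 420 \cdot 0 \left(2 + 12\right) 6 = 420 \cdot 0 \cdot 14 \cdot 6 = 420 \cdot 0 \cdot 6 = 420 \cdot 0 = 0$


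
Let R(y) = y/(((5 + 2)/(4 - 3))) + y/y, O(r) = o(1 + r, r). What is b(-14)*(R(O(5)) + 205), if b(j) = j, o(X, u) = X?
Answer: -2896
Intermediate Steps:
O(r) = 1 + r
R(y) = 1 + y/7 (R(y) = y/((7/1)) + 1 = y/((7*1)) + 1 = y/7 + 1 = 1 + y/7)
b(-14)*(R(O(5)) + 205) = -14*((1 + (1 + 5)/7) + 205) = -14*((1 + (⅐)*6) + 205) = -14*((1 + 6/7) + 205) = -14*(13/7 + 205) = -14*1448/7 = -2896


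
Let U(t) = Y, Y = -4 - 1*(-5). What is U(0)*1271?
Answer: 1271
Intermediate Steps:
Y = 1 (Y = -4 + 5 = 1)
U(t) = 1
U(0)*1271 = 1*1271 = 1271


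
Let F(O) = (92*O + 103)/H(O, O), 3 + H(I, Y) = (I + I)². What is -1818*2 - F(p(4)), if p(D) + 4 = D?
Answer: -10805/3 ≈ -3601.7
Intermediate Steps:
H(I, Y) = -3 + 4*I² (H(I, Y) = -3 + (I + I)² = -3 + (2*I)² = -3 + 4*I²)
p(D) = -4 + D
F(O) = (103 + 92*O)/(-3 + 4*O²) (F(O) = (92*O + 103)/(-3 + 4*O²) = (103 + 92*O)/(-3 + 4*O²))
-1818*2 - F(p(4)) = -1818*2 - (103 + 92*(-4 + 4))/(-3 + 4*(-4 + 4)²) = -3636 - (103 + 92*0)/(-3 + 4*0²) = -3636 - (103 + 0)/(-3 + 4*0) = -3636 - 103/(-3 + 0) = -3636 - 103/(-3) = -3636 - (-1)*103/3 = -3636 - 1*(-103/3) = -3636 + 103/3 = -10805/3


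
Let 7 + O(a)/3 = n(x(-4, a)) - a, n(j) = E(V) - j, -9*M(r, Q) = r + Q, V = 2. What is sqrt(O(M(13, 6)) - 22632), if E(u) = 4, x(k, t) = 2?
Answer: I*sqrt(203766)/3 ≈ 150.47*I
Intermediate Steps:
M(r, Q) = -Q/9 - r/9 (M(r, Q) = -(r + Q)/9 = -(Q + r)/9 = -Q/9 - r/9)
n(j) = 4 - j
O(a) = -15 - 3*a (O(a) = -21 + 3*((4 - 1*2) - a) = -21 + 3*((4 - 2) - a) = -21 + 3*(2 - a) = -21 + (6 - 3*a) = -15 - 3*a)
sqrt(O(M(13, 6)) - 22632) = sqrt((-15 - 3*(-1/9*6 - 1/9*13)) - 22632) = sqrt((-15 - 3*(-2/3 - 13/9)) - 22632) = sqrt((-15 - 3*(-19/9)) - 22632) = sqrt((-15 + 19/3) - 22632) = sqrt(-26/3 - 22632) = sqrt(-67922/3) = I*sqrt(203766)/3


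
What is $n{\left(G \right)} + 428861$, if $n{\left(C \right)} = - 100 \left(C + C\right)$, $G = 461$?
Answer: $336661$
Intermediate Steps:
$n{\left(C \right)} = - 200 C$ ($n{\left(C \right)} = - 100 \cdot 2 C = - 200 C$)
$n{\left(G \right)} + 428861 = \left(-200\right) 461 + 428861 = -92200 + 428861 = 336661$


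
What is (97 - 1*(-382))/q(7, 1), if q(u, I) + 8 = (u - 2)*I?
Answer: -479/3 ≈ -159.67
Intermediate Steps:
q(u, I) = -8 + I*(-2 + u) (q(u, I) = -8 + (u - 2)*I = -8 + (-2 + u)*I = -8 + I*(-2 + u))
(97 - 1*(-382))/q(7, 1) = (97 - 1*(-382))/(-8 - 2*1 + 1*7) = (97 + 382)/(-8 - 2 + 7) = 479/(-3) = 479*(-1/3) = -479/3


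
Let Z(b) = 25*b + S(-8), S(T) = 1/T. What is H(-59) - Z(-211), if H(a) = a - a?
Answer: 42201/8 ≈ 5275.1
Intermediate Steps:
S(T) = 1/T
Z(b) = -⅛ + 25*b (Z(b) = 25*b + 1/(-8) = 25*b - ⅛ = -⅛ + 25*b)
H(a) = 0
H(-59) - Z(-211) = 0 - (-⅛ + 25*(-211)) = 0 - (-⅛ - 5275) = 0 - 1*(-42201/8) = 0 + 42201/8 = 42201/8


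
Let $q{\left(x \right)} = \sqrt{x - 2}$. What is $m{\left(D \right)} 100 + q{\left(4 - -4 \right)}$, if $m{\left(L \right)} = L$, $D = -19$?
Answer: $-1900 + \sqrt{6} \approx -1897.6$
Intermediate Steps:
$q{\left(x \right)} = \sqrt{-2 + x}$
$m{\left(D \right)} 100 + q{\left(4 - -4 \right)} = \left(-19\right) 100 + \sqrt{-2 + \left(4 - -4\right)} = -1900 + \sqrt{-2 + \left(4 + 4\right)} = -1900 + \sqrt{-2 + 8} = -1900 + \sqrt{6}$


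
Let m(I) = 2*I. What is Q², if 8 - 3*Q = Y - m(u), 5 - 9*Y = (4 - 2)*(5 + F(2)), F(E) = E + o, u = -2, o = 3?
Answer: 289/81 ≈ 3.5679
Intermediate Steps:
F(E) = 3 + E (F(E) = E + 3 = 3 + E)
Y = -5/3 (Y = 5/9 - (4 - 2)*(5 + (3 + 2))/9 = 5/9 - 2*(5 + 5)/9 = 5/9 - 2*10/9 = 5/9 - ⅑*20 = 5/9 - 20/9 = -5/3 ≈ -1.6667)
Q = 17/9 (Q = 8/3 - (-5/3 - 2*(-2))/3 = 8/3 - (-5/3 - 1*(-4))/3 = 8/3 - (-5/3 + 4)/3 = 8/3 - ⅓*7/3 = 8/3 - 7/9 = 17/9 ≈ 1.8889)
Q² = (17/9)² = 289/81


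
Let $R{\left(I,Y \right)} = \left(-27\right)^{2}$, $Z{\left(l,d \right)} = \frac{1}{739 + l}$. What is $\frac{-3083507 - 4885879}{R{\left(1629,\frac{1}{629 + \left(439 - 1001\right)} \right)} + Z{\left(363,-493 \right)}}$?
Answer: $- \frac{8782263372}{803359} \approx -10932.0$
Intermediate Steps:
$R{\left(I,Y \right)} = 729$
$\frac{-3083507 - 4885879}{R{\left(1629,\frac{1}{629 + \left(439 - 1001\right)} \right)} + Z{\left(363,-493 \right)}} = \frac{-3083507 - 4885879}{729 + \frac{1}{739 + 363}} = - \frac{7969386}{729 + \frac{1}{1102}} = - \frac{7969386}{\frac{803359}{1102}} = \left(-7969386\right) \frac{1102}{803359} = - \frac{8782263372}{803359}$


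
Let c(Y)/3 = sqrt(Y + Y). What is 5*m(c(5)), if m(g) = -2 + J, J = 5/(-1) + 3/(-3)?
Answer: -40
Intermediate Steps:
J = -6 (J = 5*(-1) + 3*(-1/3) = -5 - 1 = -6)
c(Y) = 3*sqrt(2)*sqrt(Y) (c(Y) = 3*sqrt(Y + Y) = 3*sqrt(2*Y) = 3*(sqrt(2)*sqrt(Y)) = 3*sqrt(2)*sqrt(Y))
m(g) = -8 (m(g) = -2 - 6 = -8)
5*m(c(5)) = 5*(-8) = -40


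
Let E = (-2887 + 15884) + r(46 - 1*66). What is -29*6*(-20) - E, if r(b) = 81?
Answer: -9598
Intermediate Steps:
E = 13078 (E = (-2887 + 15884) + 81 = 12997 + 81 = 13078)
-29*6*(-20) - E = -29*6*(-20) - 1*13078 = -174*(-20) - 13078 = 3480 - 13078 = -9598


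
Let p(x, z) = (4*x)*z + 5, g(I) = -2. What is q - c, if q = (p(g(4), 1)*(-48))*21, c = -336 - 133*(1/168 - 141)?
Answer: -369413/24 ≈ -15392.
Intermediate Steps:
p(x, z) = 5 + 4*x*z (p(x, z) = 4*x*z + 5 = 5 + 4*x*z)
c = 441989/24 (c = -336 - 133*(1/168 - 141) = -336 - 133*(-23687/168) = -336 + 450053/24 = 441989/24 ≈ 18416.)
q = 3024 (q = ((5 + 4*(-2)*1)*(-48))*21 = ((5 - 8)*(-48))*21 = -3*(-48)*21 = 144*21 = 3024)
q - c = 3024 - 1*441989/24 = 3024 - 441989/24 = -369413/24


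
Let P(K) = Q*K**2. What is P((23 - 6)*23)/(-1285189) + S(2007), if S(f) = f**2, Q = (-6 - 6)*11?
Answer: 5176824446553/1285189 ≈ 4.0281e+6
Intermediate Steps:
Q = -132 (Q = -12*11 = -132)
P(K) = -132*K**2
P((23 - 6)*23)/(-1285189) + S(2007) = -132*529*(23 - 6)**2/(-1285189) + 2007**2 = -132*(17*23)**2*(-1/1285189) + 4028049 = -132*391**2*(-1/1285189) + 4028049 = -132*152881*(-1/1285189) + 4028049 = -20180292*(-1/1285189) + 4028049 = 20180292/1285189 + 4028049 = 5176824446553/1285189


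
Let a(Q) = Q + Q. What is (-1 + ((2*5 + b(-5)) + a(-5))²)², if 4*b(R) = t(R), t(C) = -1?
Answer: 225/256 ≈ 0.87891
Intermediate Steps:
b(R) = -¼ (b(R) = (¼)*(-1) = -¼)
a(Q) = 2*Q
(-1 + ((2*5 + b(-5)) + a(-5))²)² = (-1 + ((2*5 - ¼) + 2*(-5))²)² = (-1 + ((10 - ¼) - 10)²)² = (-1 + (39/4 - 10)²)² = (-1 + (-¼)²)² = (-1 + 1/16)² = (-15/16)² = 225/256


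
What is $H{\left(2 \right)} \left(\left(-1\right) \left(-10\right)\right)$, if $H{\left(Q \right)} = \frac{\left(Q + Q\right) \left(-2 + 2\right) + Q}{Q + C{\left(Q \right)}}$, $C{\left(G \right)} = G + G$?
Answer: $\frac{10}{3} \approx 3.3333$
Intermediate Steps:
$C{\left(G \right)} = 2 G$
$H{\left(Q \right)} = \frac{1}{3}$ ($H{\left(Q \right)} = \frac{\left(Q + Q\right) \left(-2 + 2\right) + Q}{Q + 2 Q} = \frac{2 Q 0 + Q}{3 Q} = \left(0 + Q\right) \frac{1}{3 Q} = Q \frac{1}{3 Q} = \frac{1}{3}$)
$H{\left(2 \right)} \left(\left(-1\right) \left(-10\right)\right) = \frac{\left(-1\right) \left(-10\right)}{3} = \frac{1}{3} \cdot 10 = \frac{10}{3}$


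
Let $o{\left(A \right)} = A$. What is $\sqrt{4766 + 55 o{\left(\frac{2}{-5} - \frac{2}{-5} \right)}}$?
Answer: $\sqrt{4766} \approx 69.036$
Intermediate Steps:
$\sqrt{4766 + 55 o{\left(\frac{2}{-5} - \frac{2}{-5} \right)}} = \sqrt{4766 + 55 \left(\frac{2}{-5} - \frac{2}{-5}\right)} = \sqrt{4766 + 55 \left(2 \left(- \frac{1}{5}\right) - - \frac{2}{5}\right)} = \sqrt{4766 + 55 \left(- \frac{2}{5} + \frac{2}{5}\right)} = \sqrt{4766 + 55 \cdot 0} = \sqrt{4766 + 0} = \sqrt{4766}$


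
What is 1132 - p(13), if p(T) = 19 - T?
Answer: 1126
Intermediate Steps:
1132 - p(13) = 1132 - (19 - 1*13) = 1132 - (19 - 13) = 1132 - 1*6 = 1132 - 6 = 1126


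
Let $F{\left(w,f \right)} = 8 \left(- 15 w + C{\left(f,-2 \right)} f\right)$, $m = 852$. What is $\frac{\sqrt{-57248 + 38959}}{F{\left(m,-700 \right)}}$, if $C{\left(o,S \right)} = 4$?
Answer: $- \frac{i \sqrt{18289}}{124640} \approx - 0.001085 i$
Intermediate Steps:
$F{\left(w,f \right)} = - 120 w + 32 f$ ($F{\left(w,f \right)} = 8 \left(- 15 w + 4 f\right) = - 120 w + 32 f$)
$\frac{\sqrt{-57248 + 38959}}{F{\left(m,-700 \right)}} = \frac{\sqrt{-57248 + 38959}}{\left(-120\right) 852 + 32 \left(-700\right)} = \frac{\sqrt{-18289}}{-102240 - 22400} = \frac{i \sqrt{18289}}{-124640} = i \sqrt{18289} \left(- \frac{1}{124640}\right) = - \frac{i \sqrt{18289}}{124640}$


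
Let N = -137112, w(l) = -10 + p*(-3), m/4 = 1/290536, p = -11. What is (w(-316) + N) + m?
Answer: -9957322425/72634 ≈ -1.3709e+5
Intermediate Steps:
m = 1/72634 (m = 4/290536 = 4*(1/290536) = 1/72634 ≈ 1.3768e-5)
w(l) = 23 (w(l) = -10 - 11*(-3) = -10 + 33 = 23)
(w(-316) + N) + m = (23 - 137112) + 1/72634 = -137089 + 1/72634 = -9957322425/72634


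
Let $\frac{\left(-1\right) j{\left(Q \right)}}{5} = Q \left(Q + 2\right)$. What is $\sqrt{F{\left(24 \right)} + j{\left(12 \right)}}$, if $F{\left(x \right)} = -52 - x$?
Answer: $2 i \sqrt{229} \approx 30.266 i$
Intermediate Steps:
$j{\left(Q \right)} = - 5 Q \left(2 + Q\right)$ ($j{\left(Q \right)} = - 5 Q \left(Q + 2\right) = - 5 Q \left(2 + Q\right)$)
$\sqrt{F{\left(24 \right)} + j{\left(12 \right)}} = \sqrt{\left(-52 - 24\right) - 60 \left(2 + 12\right)} = \sqrt{\left(-52 - 24\right) - 60 \cdot 14} = \sqrt{-76 - 840} = \sqrt{-916} = 2 i \sqrt{229}$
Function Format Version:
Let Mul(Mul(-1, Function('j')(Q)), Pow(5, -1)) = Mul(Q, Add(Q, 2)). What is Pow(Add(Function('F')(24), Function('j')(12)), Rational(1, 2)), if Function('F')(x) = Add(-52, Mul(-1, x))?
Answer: Mul(2, I, Pow(229, Rational(1, 2))) ≈ Mul(30.266, I)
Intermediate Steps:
Function('j')(Q) = Mul(-5, Q, Add(2, Q)) (Function('j')(Q) = Mul(-5, Mul(Q, Add(Q, 2))) = Mul(-5, Mul(Q, Add(2, Q))) = Mul(-5, Q, Add(2, Q)))
Pow(Add(Function('F')(24), Function('j')(12)), Rational(1, 2)) = Pow(Add(Add(-52, Mul(-1, 24)), Mul(-5, 12, Add(2, 12))), Rational(1, 2)) = Pow(Add(Add(-52, -24), Mul(-5, 12, 14)), Rational(1, 2)) = Pow(Add(-76, -840), Rational(1, 2)) = Pow(-916, Rational(1, 2)) = Mul(2, I, Pow(229, Rational(1, 2)))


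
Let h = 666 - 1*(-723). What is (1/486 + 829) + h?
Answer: 1077949/486 ≈ 2218.0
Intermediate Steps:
h = 1389 (h = 666 + 723 = 1389)
(1/486 + 829) + h = (1/486 + 829) + 1389 = 402895/486 + 1389 = 1077949/486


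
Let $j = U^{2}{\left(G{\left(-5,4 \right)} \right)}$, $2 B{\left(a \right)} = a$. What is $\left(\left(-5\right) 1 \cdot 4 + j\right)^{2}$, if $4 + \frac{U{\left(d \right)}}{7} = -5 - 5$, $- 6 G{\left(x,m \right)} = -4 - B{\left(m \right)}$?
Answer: $91853056$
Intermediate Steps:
$B{\left(a \right)} = \frac{a}{2}$
$G{\left(x,m \right)} = \frac{2}{3} + \frac{m}{12}$ ($G{\left(x,m \right)} = - \frac{-4 - \frac{m}{2}}{6} = \frac{2}{3} + \frac{m}{12}$)
$U{\left(d \right)} = -98$ ($U{\left(d \right)} = -28 + 7 \left(-5 - 5\right) = -28 + 7 \left(-10\right) = -28 - 70 = -98$)
$j = 9604$ ($j = \left(-98\right)^{2} = 9604$)
$\left(\left(-5\right) 1 \cdot 4 + j\right)^{2} = \left(\left(-5\right) 1 \cdot 4 + 9604\right)^{2} = \left(\left(-5\right) 4 + 9604\right)^{2} = \left(-20 + 9604\right)^{2} = 9584^{2} = 91853056$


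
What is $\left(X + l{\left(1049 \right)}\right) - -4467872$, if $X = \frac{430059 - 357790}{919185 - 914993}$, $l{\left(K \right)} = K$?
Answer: $\frac{18733789101}{4192} \approx 4.4689 \cdot 10^{6}$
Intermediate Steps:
$X = \frac{72269}{4192} \approx 17.24$
$\left(X + l{\left(1049 \right)}\right) - -4467872 = \left(\frac{72269}{4192} + 1049\right) - -4467872 = \frac{4469677}{4192} + 4467872 = \frac{18733789101}{4192}$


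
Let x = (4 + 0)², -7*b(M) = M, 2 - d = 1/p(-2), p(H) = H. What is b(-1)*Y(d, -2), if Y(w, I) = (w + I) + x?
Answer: 33/14 ≈ 2.3571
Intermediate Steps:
d = 5/2 (d = 2 - 1/(-2) = 2 - 1*(-½) = 2 + ½ = 5/2 ≈ 2.5000)
b(M) = -M/7
x = 16 (x = 4² = 16)
Y(w, I) = 16 + I + w (Y(w, I) = (w + I) + 16 = (I + w) + 16 = 16 + I + w)
b(-1)*Y(d, -2) = (-⅐*(-1))*(16 - 2 + 5/2) = (⅐)*(33/2) = 33/14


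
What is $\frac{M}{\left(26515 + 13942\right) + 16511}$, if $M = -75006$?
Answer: $- \frac{37503}{28484} \approx -1.3166$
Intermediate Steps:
$\frac{M}{\left(26515 + 13942\right) + 16511} = - \frac{75006}{\left(26515 + 13942\right) + 16511} = - \frac{75006}{40457 + 16511} = - \frac{75006}{56968} = \left(-75006\right) \frac{1}{56968} = - \frac{37503}{28484}$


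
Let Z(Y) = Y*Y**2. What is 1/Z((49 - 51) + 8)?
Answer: 1/216 ≈ 0.0046296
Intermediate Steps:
Z(Y) = Y**3
1/Z((49 - 51) + 8) = 1/(((49 - 51) + 8)**3) = 1/((-2 + 8)**3) = 1/(6**3) = 1/216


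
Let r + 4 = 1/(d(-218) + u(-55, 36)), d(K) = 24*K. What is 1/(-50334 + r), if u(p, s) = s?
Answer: -5196/261556249 ≈ -1.9866e-5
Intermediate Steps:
r = -20785/5196 (r = -4 + 1/(24*(-218) + 36) = -4 + 1/(-5232 + 36) = -4 + 1/(-5196) = -4 - 1/5196 = -20785/5196 ≈ -4.0002)
1/(-50334 + r) = 1/(-50334 - 20785/5196) = 1/(-261556249/5196) = -5196/261556249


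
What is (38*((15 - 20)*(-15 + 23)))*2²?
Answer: -6080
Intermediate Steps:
(38*((15 - 20)*(-15 + 23)))*2² = (38*(-5*8))*4 = (38*(-40))*4 = -1520*4 = -6080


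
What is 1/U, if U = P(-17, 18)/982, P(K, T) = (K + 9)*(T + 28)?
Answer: -491/184 ≈ -2.6685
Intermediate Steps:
P(K, T) = (9 + K)*(28 + T)
U = -184/491 (U = (252 + 9*18 + 28*(-17) - 17*18)/982 = (252 + 162 - 476 - 306)*(1/982) = -368*1/982 = -184/491 ≈ -0.37475)
1/U = 1/(-184/491) = -491/184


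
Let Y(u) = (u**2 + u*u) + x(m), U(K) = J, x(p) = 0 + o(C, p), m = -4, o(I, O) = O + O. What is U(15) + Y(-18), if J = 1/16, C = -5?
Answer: 10241/16 ≈ 640.06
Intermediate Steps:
o(I, O) = 2*O
x(p) = 2*p (x(p) = 0 + 2*p = 2*p)
J = 1/16 ≈ 0.062500
U(K) = 1/16
Y(u) = -8 + 2*u**2 (Y(u) = (u**2 + u*u) + 2*(-4) = (u**2 + u**2) - 8 = 2*u**2 - 8 = -8 + 2*u**2)
U(15) + Y(-18) = 1/16 + (-8 + 2*(-18)**2) = 1/16 + (-8 + 2*324) = 1/16 + (-8 + 648) = 1/16 + 640 = 10241/16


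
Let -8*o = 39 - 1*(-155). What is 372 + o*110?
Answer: -4591/2 ≈ -2295.5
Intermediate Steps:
o = -97/4 (o = -(39 - 1*(-155))/8 = -(39 + 155)/8 = -⅛*194 = -97/4 ≈ -24.250)
372 + o*110 = 372 - 97/4*110 = 372 - 5335/2 = -4591/2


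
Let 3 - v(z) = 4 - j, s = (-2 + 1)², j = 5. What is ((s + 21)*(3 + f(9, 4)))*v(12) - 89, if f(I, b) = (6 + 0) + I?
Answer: 1495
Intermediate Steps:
f(I, b) = 6 + I
s = 1 (s = (-1)² = 1)
v(z) = 4 (v(z) = 3 - (4 - 1*5) = 3 - (4 - 5) = 3 - 1*(-1) = 3 + 1 = 4)
((s + 21)*(3 + f(9, 4)))*v(12) - 89 = ((1 + 21)*(3 + (6 + 9)))*4 - 89 = (22*(3 + 15))*4 - 89 = (22*18)*4 - 89 = 396*4 - 89 = 1584 - 89 = 1495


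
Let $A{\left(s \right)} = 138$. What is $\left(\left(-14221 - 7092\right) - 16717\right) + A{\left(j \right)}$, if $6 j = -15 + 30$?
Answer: $-37892$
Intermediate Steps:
$j = \frac{5}{2}$ ($j = \frac{-15 + 30}{6} = \frac{1}{6} \cdot 15 = \frac{5}{2} \approx 2.5$)
$\left(\left(-14221 - 7092\right) - 16717\right) + A{\left(j \right)} = \left(\left(-14221 - 7092\right) - 16717\right) + 138 = \left(-21313 - 16717\right) + 138 = -38030 + 138 = -37892$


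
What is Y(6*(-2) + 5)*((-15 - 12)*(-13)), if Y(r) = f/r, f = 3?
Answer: -1053/7 ≈ -150.43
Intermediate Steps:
Y(r) = 3/r
Y(6*(-2) + 5)*((-15 - 12)*(-13)) = (3/(6*(-2) + 5))*((-15 - 12)*(-13)) = (3/(-12 + 5))*(-27*(-13)) = (3/(-7))*351 = (3*(-⅐))*351 = -3/7*351 = -1053/7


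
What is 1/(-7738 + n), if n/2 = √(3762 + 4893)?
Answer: -3869/29921012 - √8655/29921012 ≈ -0.00013242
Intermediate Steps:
n = 2*√8655 (n = 2*√(3762 + 4893) = 2*√8655 ≈ 186.06)
1/(-7738 + n) = 1/(-7738 + 2*√8655)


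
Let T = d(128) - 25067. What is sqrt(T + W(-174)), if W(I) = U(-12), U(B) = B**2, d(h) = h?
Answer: 3*I*sqrt(2755) ≈ 157.46*I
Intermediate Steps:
W(I) = 144 (W(I) = (-12)**2 = 144)
T = -24939 (T = 128 - 25067 = -24939)
sqrt(T + W(-174)) = sqrt(-24939 + 144) = sqrt(-24795) = 3*I*sqrt(2755)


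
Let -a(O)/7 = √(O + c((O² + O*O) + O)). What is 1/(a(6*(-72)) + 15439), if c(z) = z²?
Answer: -15439/6810358339055 - 84*√965220621/6810358339055 ≈ -3.8546e-7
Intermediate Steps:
a(O) = -7*√(O + (O + 2*O²)²) (a(O) = -7*√(O + ((O² + O*O) + O)²) = -7*√(O + ((O² + O²) + O)²) = -7*√(O + (2*O² + O)²) = -7*√(O + (O + 2*O²)²))
1/(a(6*(-72)) + 15439) = 1/(-7*√(-432 + 186624*(1 + 2*(6*(-72)))²) + 15439) = 1/(-7*12*√3*√(-1 + 432*(1 + 2*(-432))²) + 15439) = 1/(-7*12*√3*√(-1 + 432*(1 - 864)²) + 15439) = 1/(-7*12*√3*√(-1 + 432*(-863)²) + 15439) = 1/(-7*12*√965220621 + 15439) = 1/(-84*√965220621 + 15439) = 1/(15439 - 84*√965220621)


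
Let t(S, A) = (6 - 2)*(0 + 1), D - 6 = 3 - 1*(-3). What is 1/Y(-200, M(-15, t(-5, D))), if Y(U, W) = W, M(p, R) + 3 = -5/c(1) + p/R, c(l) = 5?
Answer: -4/31 ≈ -0.12903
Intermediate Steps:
D = 12 (D = 6 + (3 - 1*(-3)) = 6 + (3 + 3) = 6 + 6 = 12)
t(S, A) = 4 (t(S, A) = 4*1 = 4)
M(p, R) = -4 + p/R (M(p, R) = -3 + (-5/5 + p/R) = -3 + (-5*⅕ + p/R) = -3 + (-1 + p/R) = -4 + p/R)
1/Y(-200, M(-15, t(-5, D))) = 1/(-4 - 15/4) = 1/(-31/4) = -4/31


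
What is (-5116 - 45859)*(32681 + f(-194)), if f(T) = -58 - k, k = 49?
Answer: -1660459650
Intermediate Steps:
f(T) = -107 (f(T) = -58 - 1*49 = -58 - 49 = -107)
(-5116 - 45859)*(32681 + f(-194)) = (-5116 - 45859)*(32681 - 107) = -50975*32574 = -1660459650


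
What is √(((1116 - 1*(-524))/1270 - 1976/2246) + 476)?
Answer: 6*√269182447537/142621 ≈ 21.827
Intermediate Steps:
√(((1116 - 1*(-524))/1270 - 1976/2246) + 476) = √(((1116 + 524)*(1/1270) - 1976*1/2246) + 476) = √((1640*(1/1270) - 988/1123) + 476) = √((164/127 - 988/1123) + 476) = √(58696/142621 + 476) = √(67946292/142621) = 6*√269182447537/142621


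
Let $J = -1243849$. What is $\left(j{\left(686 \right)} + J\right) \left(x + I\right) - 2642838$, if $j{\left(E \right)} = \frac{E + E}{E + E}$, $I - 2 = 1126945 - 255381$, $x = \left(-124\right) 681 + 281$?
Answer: $-979412289582$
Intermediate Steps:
$x = -84163$ ($x = -84444 + 281 = -84163$)
$I = 871566$ ($I = 2 + \left(1126945 - 255381\right) = 2 + 871564 = 871566$)
$j{\left(E \right)} = 1$ ($j{\left(E \right)} = \frac{2 E}{2 E} = 2 E \frac{1}{2 E} = 1$)
$\left(j{\left(686 \right)} + J\right) \left(x + I\right) - 2642838 = \left(1 - 1243849\right) \left(-84163 + 871566\right) - 2642838 = \left(-1243848\right) 787403 - 2642838 = -979409646744 - 2642838 = -979412289582$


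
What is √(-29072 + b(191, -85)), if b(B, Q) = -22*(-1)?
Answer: 5*I*√1162 ≈ 170.44*I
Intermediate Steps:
b(B, Q) = 22
√(-29072 + b(191, -85)) = √(-29072 + 22) = √(-29050) = 5*I*√1162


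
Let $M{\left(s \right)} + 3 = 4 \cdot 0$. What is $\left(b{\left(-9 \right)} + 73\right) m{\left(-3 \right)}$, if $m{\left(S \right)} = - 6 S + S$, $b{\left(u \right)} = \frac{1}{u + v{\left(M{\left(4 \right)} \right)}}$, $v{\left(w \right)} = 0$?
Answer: $\frac{3280}{3} \approx 1093.3$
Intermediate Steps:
$M{\left(s \right)} = -3$ ($M{\left(s \right)} = -3 + 4 \cdot 0 = -3 + 0 = -3$)
$b{\left(u \right)} = \frac{1}{u}$ ($b{\left(u \right)} = \frac{1}{u + 0} = \frac{1}{u}$)
$m{\left(S \right)} = - 5 S$
$\left(b{\left(-9 \right)} + 73\right) m{\left(-3 \right)} = \left(\frac{1}{-9} + 73\right) \left(\left(-5\right) \left(-3\right)\right) = \left(- \frac{1}{9} + 73\right) 15 = \frac{656}{9} \cdot 15 = \frac{3280}{3}$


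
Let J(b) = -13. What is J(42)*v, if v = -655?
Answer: 8515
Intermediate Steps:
J(42)*v = -13*(-655) = 8515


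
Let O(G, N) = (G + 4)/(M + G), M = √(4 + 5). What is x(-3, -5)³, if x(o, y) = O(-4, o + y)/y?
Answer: 0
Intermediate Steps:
M = 3 (M = √9 = 3)
O(G, N) = (4 + G)/(3 + G) (O(G, N) = (G + 4)/(3 + G) = (4 + G)/(3 + G))
x(o, y) = 0 (x(o, y) = ((4 - 4)/(3 - 4))/y = (0/(-1))/y = (-1*0)/y = 0/y = 0)
x(-3, -5)³ = 0³ = 0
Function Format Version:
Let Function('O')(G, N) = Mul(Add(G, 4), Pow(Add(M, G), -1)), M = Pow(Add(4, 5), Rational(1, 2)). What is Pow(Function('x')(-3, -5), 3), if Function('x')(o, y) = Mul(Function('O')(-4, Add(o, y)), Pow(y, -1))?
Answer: 0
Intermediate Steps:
M = 3 (M = Pow(9, Rational(1, 2)) = 3)
Function('O')(G, N) = Mul(Pow(Add(3, G), -1), Add(4, G)) (Function('O')(G, N) = Mul(Add(G, 4), Pow(Add(3, G), -1)) = Mul(Add(4, G), Pow(Add(3, G), -1)) = Mul(Pow(Add(3, G), -1), Add(4, G)))
Function('x')(o, y) = 0 (Function('x')(o, y) = Mul(Mul(Pow(Add(3, -4), -1), Add(4, -4)), Pow(y, -1)) = Mul(Mul(Pow(-1, -1), 0), Pow(y, -1)) = Mul(Mul(-1, 0), Pow(y, -1)) = Mul(0, Pow(y, -1)) = 0)
Pow(Function('x')(-3, -5), 3) = Pow(0, 3) = 0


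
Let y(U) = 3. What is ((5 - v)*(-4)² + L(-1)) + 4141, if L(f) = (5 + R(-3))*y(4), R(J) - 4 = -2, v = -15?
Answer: 4482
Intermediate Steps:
R(J) = 2 (R(J) = 4 - 2 = 2)
L(f) = 21 (L(f) = (5 + 2)*3 = 7*3 = 21)
((5 - v)*(-4)² + L(-1)) + 4141 = ((5 - 1*(-15))*(-4)² + 21) + 4141 = ((5 + 15)*16 + 21) + 4141 = (20*16 + 21) + 4141 = (320 + 21) + 4141 = 341 + 4141 = 4482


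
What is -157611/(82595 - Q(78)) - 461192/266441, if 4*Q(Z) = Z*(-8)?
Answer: -80158131643/22048259191 ≈ -3.6356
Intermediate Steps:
Q(Z) = -2*Z (Q(Z) = (Z*(-8))/4 = (-8*Z)/4 = -2*Z)
-157611/(82595 - Q(78)) - 461192/266441 = -157611/(82595 - (-2)*78) - 461192/266441 = -157611/(82595 - 1*(-156)) - 461192*1/266441 = -157611/(82595 + 156) - 461192/266441 = -157611/82751 - 461192/266441 = -80158131643/22048259191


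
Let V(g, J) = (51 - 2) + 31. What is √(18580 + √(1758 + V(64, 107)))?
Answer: √(18580 + √1838) ≈ 136.47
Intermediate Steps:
V(g, J) = 80 (V(g, J) = 49 + 31 = 80)
√(18580 + √(1758 + V(64, 107))) = √(18580 + √(1758 + 80)) = √(18580 + √1838)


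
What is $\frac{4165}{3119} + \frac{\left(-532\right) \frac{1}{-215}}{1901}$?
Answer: $\frac{1703957283}{1274782085} \approx 1.3367$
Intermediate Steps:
$\frac{4165}{3119} + \frac{\left(-532\right) \frac{1}{-215}}{1901} = 4165 \cdot \frac{1}{3119} + \left(-532\right) \left(- \frac{1}{215}\right) \frac{1}{1901} = \frac{4165}{3119} + \frac{532}{215} \cdot \frac{1}{1901} = \frac{4165}{3119} + \frac{532}{408715} = \frac{1703957283}{1274782085}$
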